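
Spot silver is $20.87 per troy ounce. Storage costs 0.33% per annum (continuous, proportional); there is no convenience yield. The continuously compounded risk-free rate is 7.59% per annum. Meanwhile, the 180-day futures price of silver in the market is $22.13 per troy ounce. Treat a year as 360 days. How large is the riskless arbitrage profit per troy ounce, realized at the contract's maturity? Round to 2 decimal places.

$0.42 per troy ounce

Fair futures: F* = S·e^(carry·T), with carry = (r + u) = 0.0759 + 0.0033 = 0.0792
F* = 20.87 · e^(0.0792 × 180/360) = 20.87 · e^0.039600 = 20.87 × 1.040395 = $21.7130
Market $22.13 > fair $21.7130: forward overpriced → cash-and-carry (buy spot, short the forward).
At maturity, profit = |F_mkt − F*| = |22.13 − 21.7130| = $0.42 per troy ounce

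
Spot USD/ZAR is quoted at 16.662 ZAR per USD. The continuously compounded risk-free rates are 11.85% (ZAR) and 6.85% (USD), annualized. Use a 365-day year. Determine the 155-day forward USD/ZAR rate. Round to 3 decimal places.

F = S·e^((r_ZAR − r_USD)T) = 16.662 · e^((0.1185 − 0.0685) × 155/365)
= 16.662 · e^0.021233 = 16.662 × 1.021460
F = 17.020 ZAR per USD

17.020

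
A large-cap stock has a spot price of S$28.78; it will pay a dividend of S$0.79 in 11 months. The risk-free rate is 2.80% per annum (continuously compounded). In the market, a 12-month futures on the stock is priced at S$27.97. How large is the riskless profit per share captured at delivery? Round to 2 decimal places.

PV(dividends) I = 0.79·e^(−0.0280·11/12) = 0.7700
Fair futures F* = (S − I)·e^(rT) = (28.78 − 0.7700)·e^0.028000 = 28.0100 × 1.028396 = 28.8054
Market S$27.97 < fair 28.8054: forward underpriced → reverse cash-and-carry (short the stock, invest proceeds at r, pay the dividends, go long the forward).
Profit at T = |F_mkt − F*| = |27.97 − 28.8054| = S$0.84 per share

S$0.84 per share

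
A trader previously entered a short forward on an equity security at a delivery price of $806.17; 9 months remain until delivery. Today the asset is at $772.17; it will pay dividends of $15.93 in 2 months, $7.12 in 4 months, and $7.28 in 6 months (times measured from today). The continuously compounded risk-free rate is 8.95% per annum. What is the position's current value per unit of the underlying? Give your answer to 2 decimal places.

$11.23

PV(remaining dividends) I = 15.93·e^(−0.0895·2/12) + 7.12·e^(−0.0895·4/12) + 7.28·e^(−0.0895·6/12) = 29.5663
Current forward F = (S − I)·e^(rT) = (772.17 − 29.5663)·e^(0.0895·9/12) = 742.6037 × 1.069429 = 794.1619
Value (long) = (F − K)·e^(−rT) = (794.1619 − 806.17) × 0.935078 = -11.2285
Short position value = −(long value) = $11.23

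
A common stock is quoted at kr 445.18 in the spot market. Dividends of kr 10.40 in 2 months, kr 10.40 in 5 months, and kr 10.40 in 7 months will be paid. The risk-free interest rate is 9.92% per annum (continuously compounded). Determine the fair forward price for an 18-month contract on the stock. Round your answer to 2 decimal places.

kr 481.76

PV(dividends) I = 10.40·e^(−0.0992·2/12) + 10.40·e^(−0.0992·5/12) + 10.40·e^(−0.0992·7/12)
I = 10.2295 + 9.9789 + 9.8153 = 30.0237
F = (S − I)·e^(rT) = (445.18 − 30.0237) · e^(0.0992·18/12)
= 415.1563 · e^0.148800 = 415.1563 × 1.160441 = kr 481.76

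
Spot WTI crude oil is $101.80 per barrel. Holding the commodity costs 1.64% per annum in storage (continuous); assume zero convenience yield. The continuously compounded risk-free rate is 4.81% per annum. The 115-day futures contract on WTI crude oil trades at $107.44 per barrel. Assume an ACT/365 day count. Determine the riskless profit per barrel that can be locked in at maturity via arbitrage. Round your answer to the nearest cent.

$3.55 per barrel

Fair futures: F* = S·e^(carry·T), with carry = (r + u) = 0.0481 + 0.0164 = 0.0645
F* = 101.80 · e^(0.0645 × 115/365) = 101.80 · e^0.020322 = 101.80 × 1.020530 = $103.8900
Market $107.44 > fair $103.8900: forward overpriced → cash-and-carry (buy spot, short the forward).
At maturity, profit = |F_mkt − F*| = |107.44 − 103.8900| = $3.55 per barrel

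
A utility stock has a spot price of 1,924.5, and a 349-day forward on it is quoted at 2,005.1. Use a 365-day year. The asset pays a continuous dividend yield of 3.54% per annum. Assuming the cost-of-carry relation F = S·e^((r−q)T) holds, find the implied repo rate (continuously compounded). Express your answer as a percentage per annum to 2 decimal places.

7.83%

From F = S·e^((r−q)T): (r − q) = ln(F/S)/T
ln(2005.1/1924.5) = ln(1.041881) = 0.041028
(r − q) = 0.041028 / (349/365) = 0.042909
r = ln(F/S)/T + q = 0.042909 + 0.0354 = 0.078309
r = 7.83%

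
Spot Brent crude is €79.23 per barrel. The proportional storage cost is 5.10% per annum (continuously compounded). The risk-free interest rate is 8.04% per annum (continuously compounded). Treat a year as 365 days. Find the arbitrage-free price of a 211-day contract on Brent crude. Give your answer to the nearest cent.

€85.48 per barrel

Net carry = r + u − y = 0.0804 + 0.0510 − 0.0000 = 0.1314
F = S·e^((r+u−y)T) = 79.23 · e^(0.1314 × 211/365) = 79.23 · e^0.075960
= 79.23 × 1.078919 = €85.48 per barrel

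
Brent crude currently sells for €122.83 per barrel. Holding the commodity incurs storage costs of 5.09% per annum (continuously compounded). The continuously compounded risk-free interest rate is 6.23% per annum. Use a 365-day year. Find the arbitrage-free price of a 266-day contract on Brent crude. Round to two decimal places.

Net carry = r + u − y = 0.0623 + 0.0509 − 0.0000 = 0.1132
F = S·e^((r+u−y)T) = 122.83 · e^(0.1132 × 266/365) = 122.83 · e^0.082496
= 122.83 × 1.085994 = €133.39 per barrel

€133.39 per barrel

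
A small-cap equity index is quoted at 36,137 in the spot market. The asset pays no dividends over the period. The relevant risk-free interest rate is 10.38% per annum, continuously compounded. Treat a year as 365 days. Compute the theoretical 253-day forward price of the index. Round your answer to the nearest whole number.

38,833

F = S·e^(rT) = 36137 · e^(0.1038 × 253/365)
= 36137 · e^0.071949 = 36137 × 1.074601
F = 38,833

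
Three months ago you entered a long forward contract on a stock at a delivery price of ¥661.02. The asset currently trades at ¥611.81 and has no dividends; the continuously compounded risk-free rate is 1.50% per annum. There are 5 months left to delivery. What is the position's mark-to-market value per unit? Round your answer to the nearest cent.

-¥45.09

Current fair forward for the remaining 5 months: F = S·e^(r·T), r = 0.0150
F = 611.81 · e^(0.0150 × 5/12) = 611.81 × 1.006270 = 615.6460
Value of long forward = (F − K)·e^(−rT) = (615.6460 − 661.02) · e^(−0.0150·5/12)
= -45.3740 × 0.993769 = -45.09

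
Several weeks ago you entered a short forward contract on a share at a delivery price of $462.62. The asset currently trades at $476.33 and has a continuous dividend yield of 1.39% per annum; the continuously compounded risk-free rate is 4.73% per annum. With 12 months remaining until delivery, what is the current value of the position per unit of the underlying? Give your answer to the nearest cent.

-$28.51

Current fair forward for the remaining 12 months: F = S·e^((r − q)·T), (r − q) = 0.0473 − 0.0139 = 0.0334
F = 476.33 · e^(0.0334 × 12/12) = 476.33 × 1.033964 = 492.5081
Value of long forward = (F − K)·e^(−rT) = (492.5081 − 462.62) · e^(−0.0473·12/12)
= 29.8881 × 0.953801 = 28.51
Short position value = −(long value) = -$28.51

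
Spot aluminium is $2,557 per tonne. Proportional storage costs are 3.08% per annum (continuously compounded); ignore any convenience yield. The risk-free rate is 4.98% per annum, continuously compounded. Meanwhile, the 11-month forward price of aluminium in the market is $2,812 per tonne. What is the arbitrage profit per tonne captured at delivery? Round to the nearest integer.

Fair forward: F* = S·e^(carry·T), with carry = (r + u) = 0.0498 + 0.0308 = 0.0806
F* = 2557 · e^(0.0806 × 11/12) = 2557 · e^0.073883 = 2557 × 1.076681 = $2753.0733
Market $2812 > fair $2753.0733: forward overpriced → cash-and-carry (buy spot, short the forward).
At maturity, profit = |F_mkt − F*| = |2812 − 2753.0733| = $59 per tonne

$59 per tonne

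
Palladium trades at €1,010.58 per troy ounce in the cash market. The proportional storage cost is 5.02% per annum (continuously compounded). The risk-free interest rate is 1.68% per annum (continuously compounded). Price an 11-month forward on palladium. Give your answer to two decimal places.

€1,074.59 per troy ounce

Net carry = r + u − y = 0.0168 + 0.0502 − 0.0000 = 0.0670
F = S·e^((r+u−y)T) = 1010.58 · e^(0.0670 × 11/12) = 1010.58 · e^0.06141667
= 1010.58 × 1.06334188 = €1,074.59 per troy ounce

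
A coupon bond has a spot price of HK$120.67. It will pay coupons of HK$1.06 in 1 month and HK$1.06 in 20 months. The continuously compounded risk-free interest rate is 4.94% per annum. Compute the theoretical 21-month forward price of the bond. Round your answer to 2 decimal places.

PV(coupons) I = 1.06·e^(−0.0494·1/12) + 1.06·e^(−0.0494·20/12)
I = 1.0556 + 0.9762 = 2.0318
F = (S − I)·e^(rT) = (120.67 − 2.0318) · e^(0.0494·21/12)
= 118.6382 · e^0.086450 = 118.6382 × 1.090297 = HK$129.35

HK$129.35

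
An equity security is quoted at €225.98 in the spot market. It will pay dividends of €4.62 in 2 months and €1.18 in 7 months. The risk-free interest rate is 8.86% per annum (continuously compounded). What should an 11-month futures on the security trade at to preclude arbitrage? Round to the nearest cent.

PV(dividends) I = 4.62·e^(−0.0886·2/12) + 1.18·e^(−0.0886·7/12)
I = 4.5523 + 1.1206 = 5.6729
F = (S − I)·e^(rT) = (225.98 − 5.6729) · e^(0.0886·11/12)
= 220.3071 · e^0.081217 = 220.3071 × 1.084606 = €238.95

€238.95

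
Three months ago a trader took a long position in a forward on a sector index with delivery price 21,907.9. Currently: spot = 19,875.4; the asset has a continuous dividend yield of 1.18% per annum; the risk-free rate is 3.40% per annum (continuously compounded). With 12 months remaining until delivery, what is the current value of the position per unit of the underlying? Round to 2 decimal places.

-1533.30

Current fair forward for the remaining 12 months: F = S·e^((r − q)·T), (r − q) = 0.0340 − 0.0118 = 0.0222
F = 19875.4 · e^(0.0222 × 12/12) = 19875.4 × 1.02244825 = 20321.5679
Value of long forward = (F − K)·e^(−rT) = (20321.5679 − 21907.9) · e^(−0.0340·12/12)
= -1586.3321 × 0.96657150 = -1533.30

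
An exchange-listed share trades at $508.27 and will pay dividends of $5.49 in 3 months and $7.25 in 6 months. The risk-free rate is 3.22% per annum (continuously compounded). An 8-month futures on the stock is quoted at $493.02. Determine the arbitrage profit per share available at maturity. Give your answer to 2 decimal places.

PV(dividends) I = 5.49·e^(−0.0322·3/12) + 7.25·e^(−0.0322·6/12) = 12.5802
Fair futures F* = (S − I)·e^(rT) = (508.27 − 12.5802)·e^0.021467 = 495.6898 × 1.021699 = 506.4458
Market $493.02 < fair 506.4458: forward underpriced → reverse cash-and-carry (short the stock, invest proceeds at r, pay the dividends, go long the forward).
Profit at T = |F_mkt − F*| = |493.02 − 506.4458| = $13.43 per share

$13.43 per share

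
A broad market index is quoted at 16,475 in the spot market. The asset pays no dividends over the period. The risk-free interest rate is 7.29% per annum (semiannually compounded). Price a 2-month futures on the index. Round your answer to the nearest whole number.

F = S · (1+r/2)^(2T)
= 16475 × 1.012005
F = 16,673

16,673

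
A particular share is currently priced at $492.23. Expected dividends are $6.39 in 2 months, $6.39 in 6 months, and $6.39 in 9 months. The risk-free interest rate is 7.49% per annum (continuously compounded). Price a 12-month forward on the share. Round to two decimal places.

PV(dividends) I = 6.39·e^(−0.0749·2/12) + 6.39·e^(−0.0749·6/12) + 6.39·e^(−0.0749·9/12)
I = 6.3107 + 6.1551 + 6.0409 = 18.5067
F = (S − I)·e^(rT) = (492.23 − 18.5067) · e^(0.0749·12/12)
= 473.7233 · e^0.074900 = 473.7233 × 1.077776 = $510.57

$510.57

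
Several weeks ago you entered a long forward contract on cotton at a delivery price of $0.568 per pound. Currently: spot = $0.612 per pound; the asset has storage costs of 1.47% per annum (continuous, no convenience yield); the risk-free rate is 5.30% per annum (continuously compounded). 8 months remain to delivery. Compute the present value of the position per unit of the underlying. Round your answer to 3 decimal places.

Current fair forward for the remaining 8 months: F = S·e^((r + u)·T), (r + u) = 0.0530 + 0.0147 = 0.0677
F = 0.612 · e^(0.0677 × 8/12) = 0.612 × 1.046167 = 0.6403
Value of long forward = (F − K)·e^(−rT) = (0.6403 − 0.568) · e^(−0.0530·8/12)
= 0.0723 × 0.965284 = 0.070

$0.070 per pound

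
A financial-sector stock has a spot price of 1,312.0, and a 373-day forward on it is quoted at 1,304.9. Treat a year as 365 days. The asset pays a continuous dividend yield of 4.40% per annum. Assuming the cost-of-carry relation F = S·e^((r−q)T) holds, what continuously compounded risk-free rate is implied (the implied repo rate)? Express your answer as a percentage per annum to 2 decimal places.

From F = S·e^((r−q)T): (r − q) = ln(F/S)/T
ln(1304.9/1312.0) = ln(0.994588) = -0.005427
(r − q) = -0.005427 / (373/365) = -0.005311
r = ln(F/S)/T + q = -0.005311 + 0.0440 = 0.038689
r = 3.87%

3.87%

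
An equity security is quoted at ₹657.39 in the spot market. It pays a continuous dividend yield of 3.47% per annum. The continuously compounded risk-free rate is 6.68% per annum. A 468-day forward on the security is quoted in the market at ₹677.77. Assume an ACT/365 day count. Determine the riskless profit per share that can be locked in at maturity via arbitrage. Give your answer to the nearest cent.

Fair forward: F* = S·e^(carry·T), with carry = (r − q) = 0.0668 − 0.0347 = 0.0321
F* = 657.39 · e^(0.0321 × 468/365) = 657.39 · e^0.041158 = 657.39 × 1.042017 = ₹685.0116
Market ₹677.77 < fair ₹685.0116: forward underpriced → reverse cash-and-carry (short spot, go long the forward).
At maturity, profit = |F_mkt − F*| = |677.77 − 685.0116| = ₹7.24 per share

₹7.24 per share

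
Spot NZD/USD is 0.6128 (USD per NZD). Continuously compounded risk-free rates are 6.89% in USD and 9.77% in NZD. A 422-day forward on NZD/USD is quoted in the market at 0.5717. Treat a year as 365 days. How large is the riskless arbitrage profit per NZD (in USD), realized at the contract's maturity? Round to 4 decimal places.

0.0210 per NZD (in USD)

Fair forward: F* = S·e^(carry·T), with carry = (r_USD − r_NZD) = 0.0689 − 0.0977 = -0.0288
F* = 0.6128 · e^(-0.0288 × 422/365) = 0.6128 · e^-0.033298 = 0.6128 × 0.967250 = 0.5927
Market 0.5717 < fair 0.5927: forward underpriced → reverse cash-and-carry (short spot, go long the forward).
At maturity, profit = |F_mkt − F*| = |0.5717 − 0.5927| = 0.0210 per NZD (in USD)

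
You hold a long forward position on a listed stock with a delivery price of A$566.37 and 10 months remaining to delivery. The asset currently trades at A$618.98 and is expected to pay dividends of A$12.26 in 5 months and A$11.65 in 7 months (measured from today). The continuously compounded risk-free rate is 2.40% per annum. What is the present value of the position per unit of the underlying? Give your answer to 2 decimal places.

PV(remaining dividends) I = 12.26·e^(−0.0240·5/12) + 11.65·e^(−0.0240·7/12) = 23.6260
Current forward F = (S − I)·e^(rT) = (618.98 − 23.6260)·e^(0.0240·10/12) = 595.3540 × 1.020201 = 607.3807
Value (long) = (F − K)·e^(−rT) = (607.3807 − 566.37) × 0.980199 = 40.1986
Value = A$40.20

A$40.20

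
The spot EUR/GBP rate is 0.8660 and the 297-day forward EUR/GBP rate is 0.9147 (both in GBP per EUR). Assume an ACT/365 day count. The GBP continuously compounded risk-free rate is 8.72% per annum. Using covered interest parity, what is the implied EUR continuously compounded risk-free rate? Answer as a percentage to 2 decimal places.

2.00%

F = S·e^((r_GBP − r_EUR)T) ⇒ r_EUR = r_GBP − ln(F/S)/T
ln(0.9147/0.8660) = 0.054711; /(297/365) = 0.067237
r_EUR = 0.0872 − 0.067237 = 0.019963
r_EUR = 2.00%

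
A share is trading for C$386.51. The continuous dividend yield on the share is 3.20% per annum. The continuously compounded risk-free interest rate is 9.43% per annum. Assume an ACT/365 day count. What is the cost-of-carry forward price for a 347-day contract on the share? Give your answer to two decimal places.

F = S·e^((r − q)T) = 386.51 · e^((0.0943 − 0.0320) × 347/365)
= 386.51 · e^0.059228 = 386.51 × 1.061017
F = C$410.09

C$410.09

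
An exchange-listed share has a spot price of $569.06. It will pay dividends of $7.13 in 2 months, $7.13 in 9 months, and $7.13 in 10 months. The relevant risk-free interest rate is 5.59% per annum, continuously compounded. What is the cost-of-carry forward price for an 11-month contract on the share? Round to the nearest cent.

$577.18

PV(dividends) I = 7.13·e^(−0.0559·2/12) + 7.13·e^(−0.0559·9/12) + 7.13·e^(−0.0559·10/12)
I = 7.0639 + 6.8373 + 6.8055 = 20.7067
F = (S − I)·e^(rT) = (569.06 − 20.7067) · e^(0.0559·11/12)
= 548.3533 · e^0.051242 = 548.3533 × 1.052578 = $577.18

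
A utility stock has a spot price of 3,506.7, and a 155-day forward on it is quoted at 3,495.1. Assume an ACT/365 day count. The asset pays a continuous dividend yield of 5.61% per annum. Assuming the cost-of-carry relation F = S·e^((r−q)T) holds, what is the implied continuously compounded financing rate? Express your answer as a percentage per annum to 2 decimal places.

4.83%

From F = S·e^((r−q)T): (r − q) = ln(F/S)/T
ln(3495.1/3506.7) = ln(0.996692) = -0.003313
(r − q) = -0.003313 / (155/365) = -0.007802
r = ln(F/S)/T + q = -0.007802 + 0.0561 = 0.048298
r = 4.83%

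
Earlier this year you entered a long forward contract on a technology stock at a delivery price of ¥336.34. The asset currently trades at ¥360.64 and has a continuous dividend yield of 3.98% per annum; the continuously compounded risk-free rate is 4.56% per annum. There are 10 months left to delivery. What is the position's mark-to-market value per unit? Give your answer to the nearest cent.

¥25.08

Current fair forward for the remaining 10 months: F = S·e^((r − q)·T), (r − q) = 0.0456 − 0.0398 = 0.0058
F = 360.64 · e^(0.0058 × 10/12) = 360.64 × 1.004845 = 362.3873
Value of long forward = (F − K)·e^(−rT) = (362.3873 − 336.34) · e^(−0.0456·10/12)
= 26.0473 × 0.962713 = 25.08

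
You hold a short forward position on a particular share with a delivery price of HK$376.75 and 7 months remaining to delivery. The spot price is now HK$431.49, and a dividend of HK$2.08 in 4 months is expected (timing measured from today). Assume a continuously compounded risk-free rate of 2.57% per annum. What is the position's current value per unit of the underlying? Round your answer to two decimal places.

PV(remaining dividends) I = 2.08·e^(−0.0257·4/12) = 2.0623
Current forward F = (S − I)·e^(rT) = (431.49 − 2.0623)·e^(0.0257·7/12) = 429.4277 × 1.015105 = 435.9142
Value (long) = (F − K)·e^(−rT) = (435.9142 − 376.75) × 0.985120 = 58.2838
Short position value = −(long value) = -HK$58.28

-HK$58.28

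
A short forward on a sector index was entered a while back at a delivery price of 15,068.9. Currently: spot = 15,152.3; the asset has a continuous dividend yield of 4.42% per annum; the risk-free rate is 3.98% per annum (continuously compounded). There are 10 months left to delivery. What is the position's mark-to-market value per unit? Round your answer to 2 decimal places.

Current fair forward for the remaining 10 months: F = S·e^((r − q)·T), (r − q) = 0.0398 − 0.0442 = -0.0044
F = 15152.3 · e^(-0.0044 × 10/12) = 15152.3 × 0.99634005 = 15096.8433
Value of long forward = (F − K)·e^(−rT) = (15096.8433 − 15068.9) · e^(−0.0398·10/12)
= 27.9433 × 0.96737732 = 27.03
Short position value = −(long value) = -27.03

-27.03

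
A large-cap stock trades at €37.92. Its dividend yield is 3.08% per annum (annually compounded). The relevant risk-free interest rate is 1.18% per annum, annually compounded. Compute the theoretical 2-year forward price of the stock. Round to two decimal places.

F = S · (1+r)^T / (1+q)^T
= 37.92 × 1.023739 / 1.062549 = 37.92 × 0.963475
F = €36.53

€36.53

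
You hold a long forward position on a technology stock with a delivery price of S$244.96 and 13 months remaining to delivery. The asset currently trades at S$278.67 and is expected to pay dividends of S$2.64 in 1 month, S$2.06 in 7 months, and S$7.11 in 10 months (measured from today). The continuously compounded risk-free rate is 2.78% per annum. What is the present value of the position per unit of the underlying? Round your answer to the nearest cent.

S$29.37

PV(remaining dividends) I = 2.64·e^(−0.0278·1/12) + 2.06·e^(−0.0278·7/12) + 7.11·e^(−0.0278·10/12) = 11.6079
Current forward F = (S − I)·e^(rT) = (278.67 − 11.6079)·e^(0.0278·13/12) = 267.0621 × 1.030575 = 275.2275
Value (long) = (F − K)·e^(−rT) = (275.2275 − 244.96) × 0.970332 = 29.3695
Value = S$29.37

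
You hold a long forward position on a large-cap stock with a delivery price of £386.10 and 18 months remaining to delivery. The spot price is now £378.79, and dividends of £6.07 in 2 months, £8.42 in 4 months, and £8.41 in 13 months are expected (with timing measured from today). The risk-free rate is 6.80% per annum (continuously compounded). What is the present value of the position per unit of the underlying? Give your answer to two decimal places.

PV(remaining dividends) I = 6.07·e^(−0.0680·2/12) + 8.42·e^(−0.0680·4/12) + 8.41·e^(−0.0680·13/12) = 22.0456
Current forward F = (S − I)·e^(rT) = (378.79 − 22.0456)·e^(0.0680·18/12) = 356.7444 × 1.107383 = 395.0527
Value (long) = (F − K)·e^(−rT) = (395.0527 − 386.10) × 0.903030 = 8.0846
Value = £8.08

£8.08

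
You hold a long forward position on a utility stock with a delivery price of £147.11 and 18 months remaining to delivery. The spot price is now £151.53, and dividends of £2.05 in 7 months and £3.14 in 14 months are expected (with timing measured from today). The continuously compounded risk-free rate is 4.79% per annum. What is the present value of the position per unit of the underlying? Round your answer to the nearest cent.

£9.66

PV(remaining dividends) I = 2.05·e^(−0.0479·7/12) + 3.14·e^(−0.0479·14/12) = 4.9629
Current forward F = (S − I)·e^(rT) = (151.53 − 4.9629)·e^(0.0479·18/12) = 146.5671 × 1.074494 = 157.4855
Value (long) = (F − K)·e^(−rT) = (157.4855 − 147.11) × 0.930670 = 9.6562
Value = £9.66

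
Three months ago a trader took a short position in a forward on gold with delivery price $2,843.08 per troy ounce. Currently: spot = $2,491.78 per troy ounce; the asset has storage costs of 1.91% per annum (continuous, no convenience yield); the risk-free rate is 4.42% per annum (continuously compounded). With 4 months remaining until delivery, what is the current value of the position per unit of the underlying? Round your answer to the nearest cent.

Current fair forward for the remaining 4 months: F = S·e^((r + u)·T), (r + u) = 0.0442 + 0.0191 = 0.0633
F = 2491.78 · e^(0.0633 × 4/12) = 2491.78 × 1.02132418 = 2544.9152
Value of long forward = (F − K)·e^(−rT) = (2544.9152 − 2843.08) · e^(−0.0442·4/12)
= -298.1648 × 0.98537467 = -293.80
Short position value = −(long value) = $293.80

$293.80 per troy ounce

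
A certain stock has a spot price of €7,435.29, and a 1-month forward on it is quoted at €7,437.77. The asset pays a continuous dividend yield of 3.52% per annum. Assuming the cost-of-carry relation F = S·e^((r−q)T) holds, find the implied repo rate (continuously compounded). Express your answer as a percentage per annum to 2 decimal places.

From F = S·e^((r−q)T): (r − q) = ln(F/S)/T
ln(7437.77/7435.29) = ln(1.000334) = 0.000334
(r − q) = 0.000334 / (1/12) = 0.004008
r = ln(F/S)/T + q = 0.004008 + 0.0352 = 0.039208
r = 3.92%

3.92%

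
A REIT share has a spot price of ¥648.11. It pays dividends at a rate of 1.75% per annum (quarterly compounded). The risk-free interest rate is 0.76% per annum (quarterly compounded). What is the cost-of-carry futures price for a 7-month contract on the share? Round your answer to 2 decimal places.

F = S · (1+r/4)^(4T) / (1+q/4)^(4T)
= 648.11 × 1.004439 / 1.010238 = 648.11 × 0.994260
F = ¥644.39

¥644.39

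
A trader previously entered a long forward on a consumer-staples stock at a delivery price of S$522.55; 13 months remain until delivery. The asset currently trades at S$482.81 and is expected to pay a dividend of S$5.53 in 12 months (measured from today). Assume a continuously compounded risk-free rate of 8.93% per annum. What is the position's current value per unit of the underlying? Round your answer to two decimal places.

PV(remaining dividends) I = 5.53·e^(−0.0893·12/12) = 5.0576
Current forward F = (S − I)·e^(rT) = (482.81 − 5.0576)·e^(0.0893·13/12) = 477.7524 × 1.101576 = 526.2806
Value (long) = (F − K)·e^(−rT) = (526.2806 − 522.55) × 0.907790 = 3.3866
Value = S$3.39

S$3.39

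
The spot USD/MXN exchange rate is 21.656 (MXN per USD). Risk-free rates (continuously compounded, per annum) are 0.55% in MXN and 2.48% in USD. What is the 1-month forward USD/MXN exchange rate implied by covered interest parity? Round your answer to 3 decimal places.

F = S·e^((r_MXN − r_USD)T) = 21.656 · e^((0.0055 − 0.0248) × 1/12)
= 21.656 · e^-0.001608 = 21.656 × 0.998393
F = 21.621 MXN per USD

21.621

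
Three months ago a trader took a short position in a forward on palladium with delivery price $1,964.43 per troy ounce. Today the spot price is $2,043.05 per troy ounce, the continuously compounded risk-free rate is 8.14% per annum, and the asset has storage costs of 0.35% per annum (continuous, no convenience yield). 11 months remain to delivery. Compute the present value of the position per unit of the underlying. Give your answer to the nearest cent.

Current fair forward for the remaining 11 months: F = S·e^((r + u)·T), (r + u) = 0.0814 + 0.0035 = 0.0849
F = 2043.05 · e^(0.0849 × 11/12) = 2043.05 × 1.08093348 = 2208.4011
Value of long forward = (F − K)·e^(−rT) = (2208.4011 − 1964.43) · e^(−0.0814·11/12)
= 243.9711 × 0.92809919 = 226.43
Short position value = −(long value) = -$226.43

-$226.43 per troy ounce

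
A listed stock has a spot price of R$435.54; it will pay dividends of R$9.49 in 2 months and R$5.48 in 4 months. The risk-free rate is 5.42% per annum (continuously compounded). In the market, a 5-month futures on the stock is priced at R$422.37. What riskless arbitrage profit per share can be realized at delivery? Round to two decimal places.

R$7.99 per share

PV(dividends) I = 9.49·e^(−0.0542·2/12) + 5.48·e^(−0.0542·4/12) = 14.7865
Fair futures F* = (S − I)·e^(rT) = (435.54 − 14.7865)·e^0.022583 = 420.7535 × 1.022840 = 430.3635
Market R$422.37 < fair 430.3635: forward underpriced → reverse cash-and-carry (short the stock, invest proceeds at r, pay the dividends, go long the forward).
Profit at T = |F_mkt − F*| = |422.37 − 430.3635| = R$7.99 per share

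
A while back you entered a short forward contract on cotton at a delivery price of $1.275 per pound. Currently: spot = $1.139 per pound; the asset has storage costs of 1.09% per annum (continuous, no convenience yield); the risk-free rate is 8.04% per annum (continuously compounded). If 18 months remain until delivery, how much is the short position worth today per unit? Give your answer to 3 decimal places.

Current fair forward for the remaining 18 months: F = S·e^((r + u)·T), (r + u) = 0.0804 + 0.0109 = 0.0913
F = 1.139 · e^(0.0913 × 18/12) = 1.139 × 1.146771 = 1.3062
Value of long forward = (F − K)·e^(−rT) = (1.3062 − 1.275) · e^(−0.0804·18/12)
= 0.0312 × 0.886388 = 0.028
Short position value = −(long value) = -$0.028

-$0.028 per pound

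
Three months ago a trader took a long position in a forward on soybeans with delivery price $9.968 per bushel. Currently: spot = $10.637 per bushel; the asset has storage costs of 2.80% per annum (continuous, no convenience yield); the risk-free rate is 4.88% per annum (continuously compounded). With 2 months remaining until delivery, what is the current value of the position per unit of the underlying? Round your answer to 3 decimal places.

Current fair forward for the remaining 2 months: F = S·e^((r + u)·T), (r + u) = 0.0488 + 0.0280 = 0.0768
F = 10.637 · e^(0.0768 × 2/12) = 10.637 × 1.012882 = 10.7740
Value of long forward = (F − K)·e^(−rT) = (10.7740 − 9.968) · e^(−0.0488·2/12)
= 0.8060 × 0.991900 = 0.799

$0.799 per bushel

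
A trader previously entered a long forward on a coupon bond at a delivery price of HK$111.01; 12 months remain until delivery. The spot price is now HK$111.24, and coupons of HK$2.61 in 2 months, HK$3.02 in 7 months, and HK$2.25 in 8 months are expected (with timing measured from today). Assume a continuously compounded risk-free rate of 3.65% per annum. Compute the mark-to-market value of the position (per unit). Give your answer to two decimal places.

-HK$3.54

PV(remaining coupons) I = 2.61·e^(−0.0365·2/12) + 3.02·e^(−0.0365·7/12) + 2.25·e^(−0.0365·8/12) = 7.7465
Current forward F = (S − I)·e^(rT) = (111.24 − 7.7465)·e^(0.0365·12/12) = 103.4935 × 1.037174 = 107.3408
Value (long) = (F − K)·e^(−rT) = (107.3408 − 111.01) × 0.964158 = -3.5377
Value = -HK$3.54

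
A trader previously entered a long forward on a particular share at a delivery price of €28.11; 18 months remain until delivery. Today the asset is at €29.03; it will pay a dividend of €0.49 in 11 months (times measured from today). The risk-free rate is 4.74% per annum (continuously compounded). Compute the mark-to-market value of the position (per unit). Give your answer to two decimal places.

PV(remaining dividends) I = 0.49·e^(−0.0474·11/12) = 0.4692
Current forward F = (S − I)·e^(rT) = (29.03 − 0.4692)·e^(0.0474·18/12) = 28.5608 × 1.073689 = 30.6654
Value (long) = (F − K)·e^(−rT) = (30.6654 − 28.11) × 0.931369 = 2.3800
Value = €2.38

€2.38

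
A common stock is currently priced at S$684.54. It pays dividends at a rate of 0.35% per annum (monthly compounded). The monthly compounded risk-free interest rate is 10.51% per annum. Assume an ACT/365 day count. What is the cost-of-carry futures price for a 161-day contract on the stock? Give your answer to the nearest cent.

S$715.77

F = S · (1+r/12)^(12T) / (1+q/12)^(12T)
= 684.54 × 1.047239 / 1.001545 = 684.54 × 1.045624
F = S$715.77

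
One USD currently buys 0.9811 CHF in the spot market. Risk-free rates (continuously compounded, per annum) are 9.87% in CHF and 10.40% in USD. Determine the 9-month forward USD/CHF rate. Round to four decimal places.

F = S·e^((r_CHF − r_USD)T) = 0.9811 · e^((0.0987 − 0.1040) × 9/12)
= 0.9811 · e^-0.003975 = 0.9811 × 0.996033
F = 0.9772 CHF per USD

0.9772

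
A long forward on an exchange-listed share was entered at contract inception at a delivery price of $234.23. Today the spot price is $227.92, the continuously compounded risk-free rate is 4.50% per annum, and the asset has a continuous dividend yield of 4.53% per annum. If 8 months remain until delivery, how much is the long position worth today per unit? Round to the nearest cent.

-$6.17

Current fair forward for the remaining 8 months: F = S·e^((r − q)·T), (r − q) = 0.0450 − 0.0453 = -0.0003
F = 227.92 · e^(-0.0003 × 8/12) = 227.92 × 0.999800 = 227.8744
Value of long forward = (F − K)·e^(−rT) = (227.8744 − 234.23) · e^(−0.0450·8/12)
= -6.3556 × 0.970446 = -6.17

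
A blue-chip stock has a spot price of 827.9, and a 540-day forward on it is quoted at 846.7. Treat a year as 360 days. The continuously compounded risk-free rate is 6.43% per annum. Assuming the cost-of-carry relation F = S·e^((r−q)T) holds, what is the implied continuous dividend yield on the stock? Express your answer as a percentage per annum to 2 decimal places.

4.93%

From F = S·e^((r−q)T): (r − q) = ln(F/S)/T
ln(846.7/827.9) = ln(1.022708) = 0.022454
(r − q) = 0.022454 / (540/360) = 0.014969
q = r − ln(F/S)/T = 0.0643 − 0.014969 = 0.049331
q = 4.93%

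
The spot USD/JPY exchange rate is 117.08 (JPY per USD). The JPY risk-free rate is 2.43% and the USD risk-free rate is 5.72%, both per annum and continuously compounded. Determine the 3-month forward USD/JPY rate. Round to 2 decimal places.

116.12

F = S·e^((r_JPY − r_USD)T) = 117.08 · e^((0.0243 − 0.0572) × 3/12)
= 117.08 · e^-0.008225 = 117.08 × 0.991809
F = 116.12 JPY per USD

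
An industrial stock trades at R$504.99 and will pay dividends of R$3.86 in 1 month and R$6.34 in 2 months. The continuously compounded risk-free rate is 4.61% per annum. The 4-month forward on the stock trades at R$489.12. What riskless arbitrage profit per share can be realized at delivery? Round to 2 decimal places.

R$13.40 per share

PV(dividends) I = 3.86·e^(−0.0461·1/12) + 6.34·e^(−0.0461·2/12) = 10.1367
Fair forward F* = (S − I)·e^(rT) = (504.99 − 10.1367)·e^0.015367 = 494.8533 × 1.015486 = 502.5166
Market R$489.12 < fair 502.5166: forward underpriced → reverse cash-and-carry (short the stock, invest proceeds at r, pay the dividends, go long the forward).
Profit at T = |F_mkt − F*| = |489.12 − 502.5166| = R$13.40 per share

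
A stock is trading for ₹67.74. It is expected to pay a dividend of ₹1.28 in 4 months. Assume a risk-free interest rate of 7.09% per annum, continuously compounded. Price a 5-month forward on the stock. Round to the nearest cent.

PV(dividends) I = 1.28·e^(−0.0709·4/12)
I = 1.2501
F = (S − I)·e^(rT) = (67.74 − 1.2501) · e^(0.0709·5/12)
= 66.4899 · e^0.029542 = 66.4899 × 1.029983 = ₹68.48

₹68.48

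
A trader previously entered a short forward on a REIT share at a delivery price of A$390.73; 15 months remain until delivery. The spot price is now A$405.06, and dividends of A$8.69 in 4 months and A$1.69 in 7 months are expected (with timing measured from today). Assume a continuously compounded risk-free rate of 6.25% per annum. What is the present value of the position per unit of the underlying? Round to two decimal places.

-A$33.55

PV(remaining dividends) I = 8.69·e^(−0.0625·4/12) + 1.69·e^(−0.0625·7/12) = 10.1403
Current forward F = (S − I)·e^(rT) = (405.06 − 10.1403)·e^(0.0625·15/12) = 394.9197 × 1.081258 = 427.0101
Value (long) = (F − K)·e^(−rT) = (427.0101 − 390.73) × 0.924849 = 33.5536
Short position value = −(long value) = -A$33.55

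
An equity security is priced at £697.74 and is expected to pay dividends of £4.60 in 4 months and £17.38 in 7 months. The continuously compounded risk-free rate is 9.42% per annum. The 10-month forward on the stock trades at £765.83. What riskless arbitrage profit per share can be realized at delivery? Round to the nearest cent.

PV(dividends) I = 4.60·e^(−0.0942·4/12) + 17.38·e^(−0.0942·7/12) = 20.9085
Fair forward F* = (S − I)·e^(rT) = (697.74 − 20.9085)·e^0.078500 = 676.8315 × 1.081663 = 732.1036
Market £765.83 > fair 732.1036: forward overpriced → cash-and-carry (borrow at r, buy the stock and collect the dividends, short the forward).
Profit at T = |F_mkt − F*| = |765.83 − 732.1036| = £33.73 per share

£33.73 per share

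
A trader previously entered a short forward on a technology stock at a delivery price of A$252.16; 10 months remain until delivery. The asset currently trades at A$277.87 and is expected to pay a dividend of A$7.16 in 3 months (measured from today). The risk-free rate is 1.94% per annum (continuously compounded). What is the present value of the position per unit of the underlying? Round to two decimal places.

-A$22.63

PV(remaining dividends) I = 7.16·e^(−0.0194·3/12) = 7.1254
Current forward F = (S − I)·e^(rT) = (277.87 − 7.1254)·e^(0.0194·10/12) = 270.7446 × 1.016298 = 275.1572
Value (long) = (F − K)·e^(−rT) = (275.1572 − 252.16) × 0.983963 = 22.6284
Short position value = −(long value) = -A$22.63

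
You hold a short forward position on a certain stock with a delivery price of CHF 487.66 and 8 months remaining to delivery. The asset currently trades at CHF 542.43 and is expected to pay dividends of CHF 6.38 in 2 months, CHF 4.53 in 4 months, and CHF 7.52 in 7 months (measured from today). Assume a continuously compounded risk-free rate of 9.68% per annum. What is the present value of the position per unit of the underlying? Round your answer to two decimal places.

PV(remaining dividends) I = 6.38·e^(−0.0968·2/12) + 4.53·e^(−0.0968·4/12) + 7.52·e^(−0.0968·7/12) = 17.7712
Current forward F = (S − I)·e^(rT) = (542.43 − 17.7712)·e^(0.0968·8/12) = 524.6588 × 1.066661 = 559.6331
Value (long) = (F − K)·e^(−rT) = (559.6331 − 487.66) × 0.937505 = 67.4751
Short position value = −(long value) = -CHF 67.48

-CHF 67.48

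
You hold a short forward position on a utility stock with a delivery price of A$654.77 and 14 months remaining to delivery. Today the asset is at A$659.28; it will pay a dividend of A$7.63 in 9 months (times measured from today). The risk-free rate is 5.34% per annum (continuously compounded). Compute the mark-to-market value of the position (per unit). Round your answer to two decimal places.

-A$36.73

PV(remaining dividends) I = 7.63·e^(−0.0534·9/12) = 7.3305
Current forward F = (S − I)·e^(rT) = (659.28 − 7.3305)·e^(0.0534·14/12) = 651.9495 × 1.064282 = 693.8581
Value (long) = (F − K)·e^(−rT) = (693.8581 − 654.77) × 0.939601 = 36.7272
Short position value = −(long value) = -A$36.73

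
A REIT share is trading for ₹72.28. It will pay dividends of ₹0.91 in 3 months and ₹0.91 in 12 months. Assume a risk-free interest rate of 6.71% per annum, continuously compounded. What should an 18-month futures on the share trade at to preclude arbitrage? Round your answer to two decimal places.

PV(dividends) I = 0.91·e^(−0.0671·3/12) + 0.91·e^(−0.0671·12/12)
I = 0.8949 + 0.8509 = 1.7458
F = (S − I)·e^(rT) = (72.28 − 1.7458) · e^(0.0671·18/12)
= 70.5342 · e^0.100650 = 70.5342 × 1.105890 = ₹78.00

₹78.00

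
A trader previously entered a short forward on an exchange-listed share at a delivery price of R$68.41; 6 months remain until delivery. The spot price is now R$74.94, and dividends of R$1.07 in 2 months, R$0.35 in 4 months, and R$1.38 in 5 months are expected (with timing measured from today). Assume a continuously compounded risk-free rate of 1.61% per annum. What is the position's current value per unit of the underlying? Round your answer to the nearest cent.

PV(remaining dividends) I = 1.07·e^(−0.0161·2/12) + 0.35·e^(−0.0161·4/12) + 1.38·e^(−0.0161·5/12) = 2.7860
Current forward F = (S − I)·e^(rT) = (74.94 − 2.7860)·e^(0.0161·6/12) = 72.1540 × 1.008082 = 72.7371
Value (long) = (F − K)·e^(−rT) = (72.7371 − 68.41) × 0.991982 = 4.2924
Short position value = −(long value) = -R$4.29

-R$4.29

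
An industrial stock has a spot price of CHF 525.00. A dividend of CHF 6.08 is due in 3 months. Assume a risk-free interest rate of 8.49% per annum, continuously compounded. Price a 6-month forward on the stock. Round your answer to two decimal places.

PV(dividends) I = 6.08·e^(−0.0849·3/12)
I = 5.9523
F = (S − I)·e^(rT) = (525.00 − 5.9523) · e^(0.0849·6/12)
= 519.0477 · e^0.042450 = 519.0477 × 1.043364 = CHF 541.56

CHF 541.56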